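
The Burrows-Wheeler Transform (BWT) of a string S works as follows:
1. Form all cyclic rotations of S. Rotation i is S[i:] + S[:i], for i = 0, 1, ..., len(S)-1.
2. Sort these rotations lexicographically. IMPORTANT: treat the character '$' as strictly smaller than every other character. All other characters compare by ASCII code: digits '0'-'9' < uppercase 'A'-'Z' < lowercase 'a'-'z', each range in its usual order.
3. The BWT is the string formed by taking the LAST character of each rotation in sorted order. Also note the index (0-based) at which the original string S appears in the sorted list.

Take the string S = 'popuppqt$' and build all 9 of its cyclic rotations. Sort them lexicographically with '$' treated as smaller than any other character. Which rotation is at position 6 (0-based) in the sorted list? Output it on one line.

Answer: qt$popupp

Derivation:
All 9 rotations (rotation i = S[i:]+S[:i]):
  rot[0] = popuppqt$
  rot[1] = opuppqt$p
  rot[2] = puppqt$po
  rot[3] = uppqt$pop
  rot[4] = ppqt$popu
  rot[5] = pqt$popup
  rot[6] = qt$popupp
  rot[7] = t$popuppq
  rot[8] = $popuppqt
Sorted (with $ < everything):
  sorted[0] = $popuppqt
  sorted[1] = opuppqt$p
  sorted[2] = popuppqt$
  sorted[3] = ppqt$popu
  sorted[4] = pqt$popup
  sorted[5] = puppqt$po
  sorted[6] = qt$popupp
  sorted[7] = t$popuppq
  sorted[8] = uppqt$pop
sorted[6] = qt$popupp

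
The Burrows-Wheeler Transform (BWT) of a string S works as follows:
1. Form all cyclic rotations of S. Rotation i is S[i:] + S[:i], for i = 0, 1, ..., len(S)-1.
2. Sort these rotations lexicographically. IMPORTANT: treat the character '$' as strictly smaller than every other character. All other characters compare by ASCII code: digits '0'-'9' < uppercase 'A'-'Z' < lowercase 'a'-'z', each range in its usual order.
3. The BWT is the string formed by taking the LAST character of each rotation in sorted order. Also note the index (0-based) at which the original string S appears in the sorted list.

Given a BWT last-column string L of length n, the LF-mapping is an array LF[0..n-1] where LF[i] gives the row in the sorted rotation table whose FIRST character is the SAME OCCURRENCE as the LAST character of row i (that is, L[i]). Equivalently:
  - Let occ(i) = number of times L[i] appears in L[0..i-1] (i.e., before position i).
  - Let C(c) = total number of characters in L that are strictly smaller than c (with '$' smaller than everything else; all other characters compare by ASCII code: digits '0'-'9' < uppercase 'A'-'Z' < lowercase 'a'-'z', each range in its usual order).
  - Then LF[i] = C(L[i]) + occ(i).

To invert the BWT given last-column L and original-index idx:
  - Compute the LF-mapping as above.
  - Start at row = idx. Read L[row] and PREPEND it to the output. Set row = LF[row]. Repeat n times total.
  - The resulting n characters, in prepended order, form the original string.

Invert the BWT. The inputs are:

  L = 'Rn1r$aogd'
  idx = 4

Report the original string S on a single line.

LF mapping: 2 6 1 8 0 3 7 5 4
Walk LF starting at row 4, prepending L[row]:
  step 1: row=4, L[4]='$', prepend. Next row=LF[4]=0
  step 2: row=0, L[0]='R', prepend. Next row=LF[0]=2
  step 3: row=2, L[2]='1', prepend. Next row=LF[2]=1
  step 4: row=1, L[1]='n', prepend. Next row=LF[1]=6
  step 5: row=6, L[6]='o', prepend. Next row=LF[6]=7
  step 6: row=7, L[7]='g', prepend. Next row=LF[7]=5
  step 7: row=5, L[5]='a', prepend. Next row=LF[5]=3
  step 8: row=3, L[3]='r', prepend. Next row=LF[3]=8
  step 9: row=8, L[8]='d', prepend. Next row=LF[8]=4
Reversed output: dragon1R$

Answer: dragon1R$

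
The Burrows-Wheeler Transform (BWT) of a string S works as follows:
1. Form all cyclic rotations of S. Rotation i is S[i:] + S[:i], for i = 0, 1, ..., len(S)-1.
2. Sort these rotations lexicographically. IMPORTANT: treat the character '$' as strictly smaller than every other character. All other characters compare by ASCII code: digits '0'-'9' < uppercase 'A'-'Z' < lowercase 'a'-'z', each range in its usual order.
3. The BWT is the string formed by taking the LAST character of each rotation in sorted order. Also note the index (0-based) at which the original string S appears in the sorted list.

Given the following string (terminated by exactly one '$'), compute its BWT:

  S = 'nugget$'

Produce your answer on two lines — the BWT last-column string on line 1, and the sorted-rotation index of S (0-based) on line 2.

All 7 rotations (rotation i = S[i:]+S[:i]):
  rot[0] = nugget$
  rot[1] = ugget$n
  rot[2] = gget$nu
  rot[3] = get$nug
  rot[4] = et$nugg
  rot[5] = t$nugge
  rot[6] = $nugget
Sorted (with $ < everything):
  sorted[0] = $nugget  (last char: 't')
  sorted[1] = et$nugg  (last char: 'g')
  sorted[2] = get$nug  (last char: 'g')
  sorted[3] = gget$nu  (last char: 'u')
  sorted[4] = nugget$  (last char: '$')
  sorted[5] = t$nugge  (last char: 'e')
  sorted[6] = ugget$n  (last char: 'n')
Last column: tggu$en
Original string S is at sorted index 4

Answer: tggu$en
4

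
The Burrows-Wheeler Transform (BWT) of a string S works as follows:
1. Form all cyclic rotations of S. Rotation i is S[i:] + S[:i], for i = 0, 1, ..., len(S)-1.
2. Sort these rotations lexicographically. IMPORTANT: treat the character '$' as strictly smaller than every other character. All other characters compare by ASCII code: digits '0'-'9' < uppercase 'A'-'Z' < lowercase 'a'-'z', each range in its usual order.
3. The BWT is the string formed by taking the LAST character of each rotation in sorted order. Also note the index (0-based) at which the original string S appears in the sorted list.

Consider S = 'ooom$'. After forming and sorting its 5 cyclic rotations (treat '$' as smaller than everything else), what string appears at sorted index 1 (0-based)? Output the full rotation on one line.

All 5 rotations (rotation i = S[i:]+S[:i]):
  rot[0] = ooom$
  rot[1] = oom$o
  rot[2] = om$oo
  rot[3] = m$ooo
  rot[4] = $ooom
Sorted (with $ < everything):
  sorted[0] = $ooom
  sorted[1] = m$ooo
  sorted[2] = om$oo
  sorted[3] = oom$o
  sorted[4] = ooom$
sorted[1] = m$ooo

Answer: m$ooo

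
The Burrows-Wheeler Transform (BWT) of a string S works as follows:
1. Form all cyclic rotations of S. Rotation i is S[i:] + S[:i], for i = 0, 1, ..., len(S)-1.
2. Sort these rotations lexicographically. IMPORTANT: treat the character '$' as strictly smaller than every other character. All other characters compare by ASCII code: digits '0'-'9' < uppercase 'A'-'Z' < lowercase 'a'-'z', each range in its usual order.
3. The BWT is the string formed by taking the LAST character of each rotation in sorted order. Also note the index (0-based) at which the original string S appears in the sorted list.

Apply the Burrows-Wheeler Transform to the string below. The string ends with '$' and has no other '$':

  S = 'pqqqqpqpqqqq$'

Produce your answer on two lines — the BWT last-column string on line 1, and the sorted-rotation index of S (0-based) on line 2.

Answer: qqq$qqpqqqqpp
3

Derivation:
All 13 rotations (rotation i = S[i:]+S[:i]):
  rot[0] = pqqqqpqpqqqq$
  rot[1] = qqqqpqpqqqq$p
  rot[2] = qqqpqpqqqq$pq
  rot[3] = qqpqpqqqq$pqq
  rot[4] = qpqpqqqq$pqqq
  rot[5] = pqpqqqq$pqqqq
  rot[6] = qpqqqq$pqqqqp
  rot[7] = pqqqq$pqqqqpq
  rot[8] = qqqq$pqqqqpqp
  rot[9] = qqq$pqqqqpqpq
  rot[10] = qq$pqqqqpqpqq
  rot[11] = q$pqqqqpqpqqq
  rot[12] = $pqqqqpqpqqqq
Sorted (with $ < everything):
  sorted[0] = $pqqqqpqpqqqq  (last char: 'q')
  sorted[1] = pqpqqqq$pqqqq  (last char: 'q')
  sorted[2] = pqqqq$pqqqqpq  (last char: 'q')
  sorted[3] = pqqqqpqpqqqq$  (last char: '$')
  sorted[4] = q$pqqqqpqpqqq  (last char: 'q')
  sorted[5] = qpqpqqqq$pqqq  (last char: 'q')
  sorted[6] = qpqqqq$pqqqqp  (last char: 'p')
  sorted[7] = qq$pqqqqpqpqq  (last char: 'q')
  sorted[8] = qqpqpqqqq$pqq  (last char: 'q')
  sorted[9] = qqq$pqqqqpqpq  (last char: 'q')
  sorted[10] = qqqpqpqqqq$pq  (last char: 'q')
  sorted[11] = qqqq$pqqqqpqp  (last char: 'p')
  sorted[12] = qqqqpqpqqqq$p  (last char: 'p')
Last column: qqq$qqpqqqqpp
Original string S is at sorted index 3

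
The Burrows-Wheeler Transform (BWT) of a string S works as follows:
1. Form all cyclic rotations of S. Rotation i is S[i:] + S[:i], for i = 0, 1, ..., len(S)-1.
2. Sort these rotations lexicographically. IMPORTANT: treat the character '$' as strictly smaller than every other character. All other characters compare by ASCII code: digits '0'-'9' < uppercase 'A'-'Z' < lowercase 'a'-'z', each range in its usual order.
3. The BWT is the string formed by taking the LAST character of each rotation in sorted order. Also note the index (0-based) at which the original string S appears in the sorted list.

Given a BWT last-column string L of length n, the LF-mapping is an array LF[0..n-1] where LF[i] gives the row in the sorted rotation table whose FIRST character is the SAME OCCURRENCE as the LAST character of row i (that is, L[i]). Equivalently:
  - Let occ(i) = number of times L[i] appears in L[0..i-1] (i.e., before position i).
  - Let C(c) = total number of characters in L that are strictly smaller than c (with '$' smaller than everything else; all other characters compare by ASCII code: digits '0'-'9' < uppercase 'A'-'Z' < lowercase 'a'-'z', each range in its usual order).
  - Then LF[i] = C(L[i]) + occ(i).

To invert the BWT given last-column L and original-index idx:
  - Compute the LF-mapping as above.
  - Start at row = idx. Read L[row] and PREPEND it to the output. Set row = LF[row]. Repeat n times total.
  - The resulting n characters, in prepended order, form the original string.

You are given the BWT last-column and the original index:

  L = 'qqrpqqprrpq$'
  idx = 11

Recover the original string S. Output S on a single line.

LF mapping: 4 5 9 1 6 7 2 10 11 3 8 0
Walk LF starting at row 11, prepending L[row]:
  step 1: row=11, L[11]='$', prepend. Next row=LF[11]=0
  step 2: row=0, L[0]='q', prepend. Next row=LF[0]=4
  step 3: row=4, L[4]='q', prepend. Next row=LF[4]=6
  step 4: row=6, L[6]='p', prepend. Next row=LF[6]=2
  step 5: row=2, L[2]='r', prepend. Next row=LF[2]=9
  step 6: row=9, L[9]='p', prepend. Next row=LF[9]=3
  step 7: row=3, L[3]='p', prepend. Next row=LF[3]=1
  step 8: row=1, L[1]='q', prepend. Next row=LF[1]=5
  step 9: row=5, L[5]='q', prepend. Next row=LF[5]=7
  step 10: row=7, L[7]='r', prepend. Next row=LF[7]=10
  step 11: row=10, L[10]='q', prepend. Next row=LF[10]=8
  step 12: row=8, L[8]='r', prepend. Next row=LF[8]=11
Reversed output: rqrqqpprpqq$

Answer: rqrqqpprpqq$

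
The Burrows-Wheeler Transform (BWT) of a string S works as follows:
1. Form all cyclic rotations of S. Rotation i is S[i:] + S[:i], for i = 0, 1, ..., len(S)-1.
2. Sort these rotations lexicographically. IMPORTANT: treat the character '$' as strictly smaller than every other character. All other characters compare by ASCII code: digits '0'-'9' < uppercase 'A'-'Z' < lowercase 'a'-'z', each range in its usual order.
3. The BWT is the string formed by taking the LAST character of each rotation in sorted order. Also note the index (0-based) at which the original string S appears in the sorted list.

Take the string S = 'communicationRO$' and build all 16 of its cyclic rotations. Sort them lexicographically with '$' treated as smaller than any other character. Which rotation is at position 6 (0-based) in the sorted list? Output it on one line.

Answer: icationRO$commun

Derivation:
All 16 rotations (rotation i = S[i:]+S[:i]):
  rot[0] = communicationRO$
  rot[1] = ommunicationRO$c
  rot[2] = mmunicationRO$co
  rot[3] = municationRO$com
  rot[4] = unicationRO$comm
  rot[5] = nicationRO$commu
  rot[6] = icationRO$commun
  rot[7] = cationRO$communi
  rot[8] = ationRO$communic
  rot[9] = tionRO$communica
  rot[10] = ionRO$communicat
  rot[11] = onRO$communicati
  rot[12] = nRO$communicatio
  rot[13] = RO$communication
  rot[14] = O$communicationR
  rot[15] = $communicationRO
Sorted (with $ < everything):
  sorted[0] = $communicationRO
  sorted[1] = O$communicationR
  sorted[2] = RO$communication
  sorted[3] = ationRO$communic
  sorted[4] = cationRO$communi
  sorted[5] = communicationRO$
  sorted[6] = icationRO$commun
  sorted[7] = ionRO$communicat
  sorted[8] = mmunicationRO$co
  sorted[9] = municationRO$com
  sorted[10] = nRO$communicatio
  sorted[11] = nicationRO$commu
  sorted[12] = ommunicationRO$c
  sorted[13] = onRO$communicati
  sorted[14] = tionRO$communica
  sorted[15] = unicationRO$comm
sorted[6] = icationRO$commun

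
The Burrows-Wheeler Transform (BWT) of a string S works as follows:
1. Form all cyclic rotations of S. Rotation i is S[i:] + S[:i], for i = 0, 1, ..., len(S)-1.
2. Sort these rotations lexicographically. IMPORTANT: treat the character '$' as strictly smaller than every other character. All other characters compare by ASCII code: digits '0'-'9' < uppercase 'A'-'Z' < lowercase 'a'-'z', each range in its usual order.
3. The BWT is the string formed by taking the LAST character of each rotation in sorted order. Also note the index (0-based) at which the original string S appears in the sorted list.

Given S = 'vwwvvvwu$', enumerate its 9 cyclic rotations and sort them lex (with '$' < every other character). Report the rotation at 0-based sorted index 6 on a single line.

All 9 rotations (rotation i = S[i:]+S[:i]):
  rot[0] = vwwvvvwu$
  rot[1] = wwvvvwu$v
  rot[2] = wvvvwu$vw
  rot[3] = vvvwu$vww
  rot[4] = vvwu$vwwv
  rot[5] = vwu$vwwvv
  rot[6] = wu$vwwvvv
  rot[7] = u$vwwvvvw
  rot[8] = $vwwvvvwu
Sorted (with $ < everything):
  sorted[0] = $vwwvvvwu
  sorted[1] = u$vwwvvvw
  sorted[2] = vvvwu$vww
  sorted[3] = vvwu$vwwv
  sorted[4] = vwu$vwwvv
  sorted[5] = vwwvvvwu$
  sorted[6] = wu$vwwvvv
  sorted[7] = wvvvwu$vw
  sorted[8] = wwvvvwu$v
sorted[6] = wu$vwwvvv

Answer: wu$vwwvvv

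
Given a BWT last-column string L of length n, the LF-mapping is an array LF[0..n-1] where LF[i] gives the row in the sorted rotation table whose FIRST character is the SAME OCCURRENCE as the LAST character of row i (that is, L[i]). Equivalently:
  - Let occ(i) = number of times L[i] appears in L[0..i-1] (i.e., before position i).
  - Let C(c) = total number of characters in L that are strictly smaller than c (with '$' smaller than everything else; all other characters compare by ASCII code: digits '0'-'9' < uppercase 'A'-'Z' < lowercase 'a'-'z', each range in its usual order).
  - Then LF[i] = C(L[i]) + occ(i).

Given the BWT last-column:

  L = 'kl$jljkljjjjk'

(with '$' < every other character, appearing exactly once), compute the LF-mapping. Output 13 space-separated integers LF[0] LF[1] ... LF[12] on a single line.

Answer: 7 10 0 1 11 2 8 12 3 4 5 6 9

Derivation:
Char counts: '$':1, 'j':6, 'k':3, 'l':3
C (first-col start): C('$')=0, C('j')=1, C('k')=7, C('l')=10
L[0]='k': occ=0, LF[0]=C('k')+0=7+0=7
L[1]='l': occ=0, LF[1]=C('l')+0=10+0=10
L[2]='$': occ=0, LF[2]=C('$')+0=0+0=0
L[3]='j': occ=0, LF[3]=C('j')+0=1+0=1
L[4]='l': occ=1, LF[4]=C('l')+1=10+1=11
L[5]='j': occ=1, LF[5]=C('j')+1=1+1=2
L[6]='k': occ=1, LF[6]=C('k')+1=7+1=8
L[7]='l': occ=2, LF[7]=C('l')+2=10+2=12
L[8]='j': occ=2, LF[8]=C('j')+2=1+2=3
L[9]='j': occ=3, LF[9]=C('j')+3=1+3=4
L[10]='j': occ=4, LF[10]=C('j')+4=1+4=5
L[11]='j': occ=5, LF[11]=C('j')+5=1+5=6
L[12]='k': occ=2, LF[12]=C('k')+2=7+2=9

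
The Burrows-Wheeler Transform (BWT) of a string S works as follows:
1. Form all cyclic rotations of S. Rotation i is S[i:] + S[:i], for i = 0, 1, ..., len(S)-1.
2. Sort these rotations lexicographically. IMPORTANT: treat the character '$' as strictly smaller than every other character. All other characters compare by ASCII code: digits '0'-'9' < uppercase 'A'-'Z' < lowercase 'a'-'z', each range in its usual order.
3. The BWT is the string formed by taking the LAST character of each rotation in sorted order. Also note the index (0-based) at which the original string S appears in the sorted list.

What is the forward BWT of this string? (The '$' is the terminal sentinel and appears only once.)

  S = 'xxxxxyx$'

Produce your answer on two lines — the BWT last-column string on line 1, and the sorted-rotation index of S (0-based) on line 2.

All 8 rotations (rotation i = S[i:]+S[:i]):
  rot[0] = xxxxxyx$
  rot[1] = xxxxyx$x
  rot[2] = xxxyx$xx
  rot[3] = xxyx$xxx
  rot[4] = xyx$xxxx
  rot[5] = yx$xxxxx
  rot[6] = x$xxxxxy
  rot[7] = $xxxxxyx
Sorted (with $ < everything):
  sorted[0] = $xxxxxyx  (last char: 'x')
  sorted[1] = x$xxxxxy  (last char: 'y')
  sorted[2] = xxxxxyx$  (last char: '$')
  sorted[3] = xxxxyx$x  (last char: 'x')
  sorted[4] = xxxyx$xx  (last char: 'x')
  sorted[5] = xxyx$xxx  (last char: 'x')
  sorted[6] = xyx$xxxx  (last char: 'x')
  sorted[7] = yx$xxxxx  (last char: 'x')
Last column: xy$xxxxx
Original string S is at sorted index 2

Answer: xy$xxxxx
2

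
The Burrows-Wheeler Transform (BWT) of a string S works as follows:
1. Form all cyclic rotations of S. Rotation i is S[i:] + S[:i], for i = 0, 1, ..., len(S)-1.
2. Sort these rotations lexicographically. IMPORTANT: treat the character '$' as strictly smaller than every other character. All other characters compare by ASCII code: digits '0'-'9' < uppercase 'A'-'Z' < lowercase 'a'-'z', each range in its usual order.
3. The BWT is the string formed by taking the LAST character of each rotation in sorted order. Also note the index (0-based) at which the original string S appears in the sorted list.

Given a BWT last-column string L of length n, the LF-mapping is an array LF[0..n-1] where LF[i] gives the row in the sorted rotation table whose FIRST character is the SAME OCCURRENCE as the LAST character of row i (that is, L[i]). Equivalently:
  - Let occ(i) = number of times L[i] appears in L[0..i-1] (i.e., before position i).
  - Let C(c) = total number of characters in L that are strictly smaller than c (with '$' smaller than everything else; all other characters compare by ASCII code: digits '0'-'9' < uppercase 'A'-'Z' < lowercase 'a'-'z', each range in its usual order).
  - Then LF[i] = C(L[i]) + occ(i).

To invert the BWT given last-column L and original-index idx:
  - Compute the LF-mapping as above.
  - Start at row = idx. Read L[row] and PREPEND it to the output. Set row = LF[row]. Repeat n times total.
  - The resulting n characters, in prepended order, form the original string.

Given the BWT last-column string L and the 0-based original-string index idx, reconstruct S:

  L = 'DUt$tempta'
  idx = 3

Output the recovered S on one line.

LF mapping: 1 2 7 0 8 4 5 6 9 3
Walk LF starting at row 3, prepending L[row]:
  step 1: row=3, L[3]='$', prepend. Next row=LF[3]=0
  step 2: row=0, L[0]='D', prepend. Next row=LF[0]=1
  step 3: row=1, L[1]='U', prepend. Next row=LF[1]=2
  step 4: row=2, L[2]='t', prepend. Next row=LF[2]=7
  step 5: row=7, L[7]='p', prepend. Next row=LF[7]=6
  step 6: row=6, L[6]='m', prepend. Next row=LF[6]=5
  step 7: row=5, L[5]='e', prepend. Next row=LF[5]=4
  step 8: row=4, L[4]='t', prepend. Next row=LF[4]=8
  step 9: row=8, L[8]='t', prepend. Next row=LF[8]=9
  step 10: row=9, L[9]='a', prepend. Next row=LF[9]=3
Reversed output: attemptUD$

Answer: attemptUD$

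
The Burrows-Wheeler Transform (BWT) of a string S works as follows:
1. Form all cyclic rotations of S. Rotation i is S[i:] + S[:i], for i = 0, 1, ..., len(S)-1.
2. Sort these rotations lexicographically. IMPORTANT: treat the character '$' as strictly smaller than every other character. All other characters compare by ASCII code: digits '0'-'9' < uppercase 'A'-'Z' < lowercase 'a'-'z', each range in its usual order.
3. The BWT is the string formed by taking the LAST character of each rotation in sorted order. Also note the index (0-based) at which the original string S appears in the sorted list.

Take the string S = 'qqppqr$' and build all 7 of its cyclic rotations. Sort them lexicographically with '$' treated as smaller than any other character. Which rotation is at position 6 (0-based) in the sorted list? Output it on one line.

Answer: r$qqppq

Derivation:
All 7 rotations (rotation i = S[i:]+S[:i]):
  rot[0] = qqppqr$
  rot[1] = qppqr$q
  rot[2] = ppqr$qq
  rot[3] = pqr$qqp
  rot[4] = qr$qqpp
  rot[5] = r$qqppq
  rot[6] = $qqppqr
Sorted (with $ < everything):
  sorted[0] = $qqppqr
  sorted[1] = ppqr$qq
  sorted[2] = pqr$qqp
  sorted[3] = qppqr$q
  sorted[4] = qqppqr$
  sorted[5] = qr$qqpp
  sorted[6] = r$qqppq
sorted[6] = r$qqppq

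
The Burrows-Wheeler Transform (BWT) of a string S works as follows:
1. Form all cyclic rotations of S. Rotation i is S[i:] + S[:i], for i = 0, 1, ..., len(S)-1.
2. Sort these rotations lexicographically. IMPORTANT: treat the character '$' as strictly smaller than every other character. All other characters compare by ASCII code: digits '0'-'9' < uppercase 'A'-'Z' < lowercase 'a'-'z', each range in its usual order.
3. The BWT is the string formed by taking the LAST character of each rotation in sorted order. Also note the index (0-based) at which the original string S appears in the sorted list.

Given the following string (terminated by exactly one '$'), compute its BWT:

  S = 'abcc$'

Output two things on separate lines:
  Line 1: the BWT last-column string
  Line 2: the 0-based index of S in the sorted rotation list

Answer: c$acb
1

Derivation:
All 5 rotations (rotation i = S[i:]+S[:i]):
  rot[0] = abcc$
  rot[1] = bcc$a
  rot[2] = cc$ab
  rot[3] = c$abc
  rot[4] = $abcc
Sorted (with $ < everything):
  sorted[0] = $abcc  (last char: 'c')
  sorted[1] = abcc$  (last char: '$')
  sorted[2] = bcc$a  (last char: 'a')
  sorted[3] = c$abc  (last char: 'c')
  sorted[4] = cc$ab  (last char: 'b')
Last column: c$acb
Original string S is at sorted index 1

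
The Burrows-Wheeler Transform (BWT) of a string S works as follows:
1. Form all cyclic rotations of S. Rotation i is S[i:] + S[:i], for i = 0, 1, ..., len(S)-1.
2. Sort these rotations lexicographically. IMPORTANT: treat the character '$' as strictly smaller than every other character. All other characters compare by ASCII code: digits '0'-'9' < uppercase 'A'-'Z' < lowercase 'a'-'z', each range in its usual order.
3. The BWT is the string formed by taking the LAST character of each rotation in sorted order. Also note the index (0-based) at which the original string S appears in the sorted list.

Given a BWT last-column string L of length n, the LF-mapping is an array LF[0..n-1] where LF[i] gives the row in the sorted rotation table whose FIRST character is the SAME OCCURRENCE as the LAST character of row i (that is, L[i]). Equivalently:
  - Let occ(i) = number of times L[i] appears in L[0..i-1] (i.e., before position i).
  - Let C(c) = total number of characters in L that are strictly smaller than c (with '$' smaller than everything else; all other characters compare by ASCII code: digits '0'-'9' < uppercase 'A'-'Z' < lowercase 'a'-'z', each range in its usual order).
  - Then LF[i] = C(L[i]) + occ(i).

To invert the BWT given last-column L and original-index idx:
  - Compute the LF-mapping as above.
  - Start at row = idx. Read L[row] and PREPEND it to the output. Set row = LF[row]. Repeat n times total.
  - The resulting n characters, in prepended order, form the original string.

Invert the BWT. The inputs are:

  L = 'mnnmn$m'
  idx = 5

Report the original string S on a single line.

Answer: nmmnnm$

Derivation:
LF mapping: 1 4 5 2 6 0 3
Walk LF starting at row 5, prepending L[row]:
  step 1: row=5, L[5]='$', prepend. Next row=LF[5]=0
  step 2: row=0, L[0]='m', prepend. Next row=LF[0]=1
  step 3: row=1, L[1]='n', prepend. Next row=LF[1]=4
  step 4: row=4, L[4]='n', prepend. Next row=LF[4]=6
  step 5: row=6, L[6]='m', prepend. Next row=LF[6]=3
  step 6: row=3, L[3]='m', prepend. Next row=LF[3]=2
  step 7: row=2, L[2]='n', prepend. Next row=LF[2]=5
Reversed output: nmmnnm$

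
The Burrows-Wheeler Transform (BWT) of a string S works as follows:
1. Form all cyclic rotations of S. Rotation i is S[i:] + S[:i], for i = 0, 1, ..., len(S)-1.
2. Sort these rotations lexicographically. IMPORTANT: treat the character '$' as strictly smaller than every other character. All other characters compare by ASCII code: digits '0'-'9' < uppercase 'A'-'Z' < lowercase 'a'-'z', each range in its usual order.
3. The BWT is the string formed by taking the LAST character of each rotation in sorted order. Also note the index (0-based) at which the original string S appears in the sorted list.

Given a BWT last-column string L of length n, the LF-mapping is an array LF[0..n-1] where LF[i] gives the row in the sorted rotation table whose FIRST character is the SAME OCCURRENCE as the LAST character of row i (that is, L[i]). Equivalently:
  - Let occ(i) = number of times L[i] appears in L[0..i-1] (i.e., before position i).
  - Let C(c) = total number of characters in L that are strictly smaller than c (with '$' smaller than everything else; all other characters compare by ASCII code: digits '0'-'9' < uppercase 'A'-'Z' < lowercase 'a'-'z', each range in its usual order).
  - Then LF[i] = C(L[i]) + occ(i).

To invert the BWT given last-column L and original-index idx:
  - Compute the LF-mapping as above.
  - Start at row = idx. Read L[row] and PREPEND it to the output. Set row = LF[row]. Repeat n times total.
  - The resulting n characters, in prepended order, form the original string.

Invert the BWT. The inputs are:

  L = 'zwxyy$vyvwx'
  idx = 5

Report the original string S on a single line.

Answer: xvywyywvxz$

Derivation:
LF mapping: 10 3 5 7 8 0 1 9 2 4 6
Walk LF starting at row 5, prepending L[row]:
  step 1: row=5, L[5]='$', prepend. Next row=LF[5]=0
  step 2: row=0, L[0]='z', prepend. Next row=LF[0]=10
  step 3: row=10, L[10]='x', prepend. Next row=LF[10]=6
  step 4: row=6, L[6]='v', prepend. Next row=LF[6]=1
  step 5: row=1, L[1]='w', prepend. Next row=LF[1]=3
  step 6: row=3, L[3]='y', prepend. Next row=LF[3]=7
  step 7: row=7, L[7]='y', prepend. Next row=LF[7]=9
  step 8: row=9, L[9]='w', prepend. Next row=LF[9]=4
  step 9: row=4, L[4]='y', prepend. Next row=LF[4]=8
  step 10: row=8, L[8]='v', prepend. Next row=LF[8]=2
  step 11: row=2, L[2]='x', prepend. Next row=LF[2]=5
Reversed output: xvywyywvxz$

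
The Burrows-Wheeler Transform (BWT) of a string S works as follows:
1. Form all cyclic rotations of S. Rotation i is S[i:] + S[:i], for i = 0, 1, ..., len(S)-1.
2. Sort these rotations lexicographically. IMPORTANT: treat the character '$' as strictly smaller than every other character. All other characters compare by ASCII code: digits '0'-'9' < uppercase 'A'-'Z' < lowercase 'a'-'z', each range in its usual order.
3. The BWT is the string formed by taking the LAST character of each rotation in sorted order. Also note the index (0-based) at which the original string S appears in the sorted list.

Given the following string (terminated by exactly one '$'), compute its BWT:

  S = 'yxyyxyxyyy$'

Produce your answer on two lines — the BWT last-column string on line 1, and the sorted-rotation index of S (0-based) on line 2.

Answer: yyyyyy$xyxx
6

Derivation:
All 11 rotations (rotation i = S[i:]+S[:i]):
  rot[0] = yxyyxyxyyy$
  rot[1] = xyyxyxyyy$y
  rot[2] = yyxyxyyy$yx
  rot[3] = yxyxyyy$yxy
  rot[4] = xyxyyy$yxyy
  rot[5] = yxyyy$yxyyx
  rot[6] = xyyy$yxyyxy
  rot[7] = yyy$yxyyxyx
  rot[8] = yy$yxyyxyxy
  rot[9] = y$yxyyxyxyy
  rot[10] = $yxyyxyxyyy
Sorted (with $ < everything):
  sorted[0] = $yxyyxyxyyy  (last char: 'y')
  sorted[1] = xyxyyy$yxyy  (last char: 'y')
  sorted[2] = xyyxyxyyy$y  (last char: 'y')
  sorted[3] = xyyy$yxyyxy  (last char: 'y')
  sorted[4] = y$yxyyxyxyy  (last char: 'y')
  sorted[5] = yxyxyyy$yxy  (last char: 'y')
  sorted[6] = yxyyxyxyyy$  (last char: '$')
  sorted[7] = yxyyy$yxyyx  (last char: 'x')
  sorted[8] = yy$yxyyxyxy  (last char: 'y')
  sorted[9] = yyxyxyyy$yx  (last char: 'x')
  sorted[10] = yyy$yxyyxyx  (last char: 'x')
Last column: yyyyyy$xyxx
Original string S is at sorted index 6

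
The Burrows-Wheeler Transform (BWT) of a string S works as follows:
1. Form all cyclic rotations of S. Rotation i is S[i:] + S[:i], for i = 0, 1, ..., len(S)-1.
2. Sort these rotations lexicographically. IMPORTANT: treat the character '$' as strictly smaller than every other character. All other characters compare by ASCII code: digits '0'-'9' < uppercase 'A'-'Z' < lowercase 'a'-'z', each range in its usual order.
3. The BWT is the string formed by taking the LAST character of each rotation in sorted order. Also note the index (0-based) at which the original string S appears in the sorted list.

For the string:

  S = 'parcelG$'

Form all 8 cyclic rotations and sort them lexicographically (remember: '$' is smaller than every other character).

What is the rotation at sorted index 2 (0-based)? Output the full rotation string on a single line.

All 8 rotations (rotation i = S[i:]+S[:i]):
  rot[0] = parcelG$
  rot[1] = arcelG$p
  rot[2] = rcelG$pa
  rot[3] = celG$par
  rot[4] = elG$parc
  rot[5] = lG$parce
  rot[6] = G$parcel
  rot[7] = $parcelG
Sorted (with $ < everything):
  sorted[0] = $parcelG
  sorted[1] = G$parcel
  sorted[2] = arcelG$p
  sorted[3] = celG$par
  sorted[4] = elG$parc
  sorted[5] = lG$parce
  sorted[6] = parcelG$
  sorted[7] = rcelG$pa
sorted[2] = arcelG$p

Answer: arcelG$p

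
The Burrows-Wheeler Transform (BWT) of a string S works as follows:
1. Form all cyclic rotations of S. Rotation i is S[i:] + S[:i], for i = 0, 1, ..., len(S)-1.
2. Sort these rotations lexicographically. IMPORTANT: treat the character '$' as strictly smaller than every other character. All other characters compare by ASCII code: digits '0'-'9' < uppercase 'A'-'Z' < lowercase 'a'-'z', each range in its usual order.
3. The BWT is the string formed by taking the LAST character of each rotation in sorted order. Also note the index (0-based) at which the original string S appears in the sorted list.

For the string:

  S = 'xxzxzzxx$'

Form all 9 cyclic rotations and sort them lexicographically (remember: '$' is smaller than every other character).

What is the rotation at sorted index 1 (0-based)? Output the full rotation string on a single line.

Answer: x$xxzxzzx

Derivation:
All 9 rotations (rotation i = S[i:]+S[:i]):
  rot[0] = xxzxzzxx$
  rot[1] = xzxzzxx$x
  rot[2] = zxzzxx$xx
  rot[3] = xzzxx$xxz
  rot[4] = zzxx$xxzx
  rot[5] = zxx$xxzxz
  rot[6] = xx$xxzxzz
  rot[7] = x$xxzxzzx
  rot[8] = $xxzxzzxx
Sorted (with $ < everything):
  sorted[0] = $xxzxzzxx
  sorted[1] = x$xxzxzzx
  sorted[2] = xx$xxzxzz
  sorted[3] = xxzxzzxx$
  sorted[4] = xzxzzxx$x
  sorted[5] = xzzxx$xxz
  sorted[6] = zxx$xxzxz
  sorted[7] = zxzzxx$xx
  sorted[8] = zzxx$xxzx
sorted[1] = x$xxzxzzx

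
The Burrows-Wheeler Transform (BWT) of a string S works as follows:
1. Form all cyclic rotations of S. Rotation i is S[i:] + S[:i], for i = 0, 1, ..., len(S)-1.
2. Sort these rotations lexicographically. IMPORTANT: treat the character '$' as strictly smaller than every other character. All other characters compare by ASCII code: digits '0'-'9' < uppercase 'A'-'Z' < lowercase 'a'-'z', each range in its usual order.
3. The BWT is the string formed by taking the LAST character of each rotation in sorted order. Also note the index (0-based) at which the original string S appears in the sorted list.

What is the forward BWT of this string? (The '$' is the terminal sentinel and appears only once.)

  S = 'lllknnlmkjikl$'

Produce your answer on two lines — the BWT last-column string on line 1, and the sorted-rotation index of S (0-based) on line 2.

Answer: ljkmilkll$nlnk
9

Derivation:
All 14 rotations (rotation i = S[i:]+S[:i]):
  rot[0] = lllknnlmkjikl$
  rot[1] = llknnlmkjikl$l
  rot[2] = lknnlmkjikl$ll
  rot[3] = knnlmkjikl$lll
  rot[4] = nnlmkjikl$lllk
  rot[5] = nlmkjikl$lllkn
  rot[6] = lmkjikl$lllknn
  rot[7] = mkjikl$lllknnl
  rot[8] = kjikl$lllknnlm
  rot[9] = jikl$lllknnlmk
  rot[10] = ikl$lllknnlmkj
  rot[11] = kl$lllknnlmkji
  rot[12] = l$lllknnlmkjik
  rot[13] = $lllknnlmkjikl
Sorted (with $ < everything):
  sorted[0] = $lllknnlmkjikl  (last char: 'l')
  sorted[1] = ikl$lllknnlmkj  (last char: 'j')
  sorted[2] = jikl$lllknnlmk  (last char: 'k')
  sorted[3] = kjikl$lllknnlm  (last char: 'm')
  sorted[4] = kl$lllknnlmkji  (last char: 'i')
  sorted[5] = knnlmkjikl$lll  (last char: 'l')
  sorted[6] = l$lllknnlmkjik  (last char: 'k')
  sorted[7] = lknnlmkjikl$ll  (last char: 'l')
  sorted[8] = llknnlmkjikl$l  (last char: 'l')
  sorted[9] = lllknnlmkjikl$  (last char: '$')
  sorted[10] = lmkjikl$lllknn  (last char: 'n')
  sorted[11] = mkjikl$lllknnl  (last char: 'l')
  sorted[12] = nlmkjikl$lllkn  (last char: 'n')
  sorted[13] = nnlmkjikl$lllk  (last char: 'k')
Last column: ljkmilkll$nlnk
Original string S is at sorted index 9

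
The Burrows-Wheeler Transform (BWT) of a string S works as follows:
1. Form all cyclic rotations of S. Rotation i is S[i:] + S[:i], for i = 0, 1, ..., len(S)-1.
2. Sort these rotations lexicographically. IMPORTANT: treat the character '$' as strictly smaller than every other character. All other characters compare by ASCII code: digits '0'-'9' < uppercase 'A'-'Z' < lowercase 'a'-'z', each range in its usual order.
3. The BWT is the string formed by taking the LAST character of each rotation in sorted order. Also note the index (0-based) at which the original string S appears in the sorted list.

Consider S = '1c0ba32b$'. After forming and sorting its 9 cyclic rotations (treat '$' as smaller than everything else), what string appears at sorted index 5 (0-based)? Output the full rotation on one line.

Answer: a32b$1c0b

Derivation:
All 9 rotations (rotation i = S[i:]+S[:i]):
  rot[0] = 1c0ba32b$
  rot[1] = c0ba32b$1
  rot[2] = 0ba32b$1c
  rot[3] = ba32b$1c0
  rot[4] = a32b$1c0b
  rot[5] = 32b$1c0ba
  rot[6] = 2b$1c0ba3
  rot[7] = b$1c0ba32
  rot[8] = $1c0ba32b
Sorted (with $ < everything):
  sorted[0] = $1c0ba32b
  sorted[1] = 0ba32b$1c
  sorted[2] = 1c0ba32b$
  sorted[3] = 2b$1c0ba3
  sorted[4] = 32b$1c0ba
  sorted[5] = a32b$1c0b
  sorted[6] = b$1c0ba32
  sorted[7] = ba32b$1c0
  sorted[8] = c0ba32b$1
sorted[5] = a32b$1c0b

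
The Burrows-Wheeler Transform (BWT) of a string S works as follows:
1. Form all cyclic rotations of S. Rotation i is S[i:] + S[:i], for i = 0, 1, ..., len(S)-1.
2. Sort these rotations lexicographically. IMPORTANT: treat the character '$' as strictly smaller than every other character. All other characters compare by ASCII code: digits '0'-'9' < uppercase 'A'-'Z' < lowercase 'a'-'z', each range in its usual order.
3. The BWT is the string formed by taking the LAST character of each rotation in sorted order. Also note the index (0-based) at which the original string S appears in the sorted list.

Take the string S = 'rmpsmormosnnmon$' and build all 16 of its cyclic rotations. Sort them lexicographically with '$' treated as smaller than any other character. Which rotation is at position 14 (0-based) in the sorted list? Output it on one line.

All 16 rotations (rotation i = S[i:]+S[:i]):
  rot[0] = rmpsmormosnnmon$
  rot[1] = mpsmormosnnmon$r
  rot[2] = psmormosnnmon$rm
  rot[3] = smormosnnmon$rmp
  rot[4] = mormosnnmon$rmps
  rot[5] = ormosnnmon$rmpsm
  rot[6] = rmosnnmon$rmpsmo
  rot[7] = mosnnmon$rmpsmor
  rot[8] = osnnmon$rmpsmorm
  rot[9] = snnmon$rmpsmormo
  rot[10] = nnmon$rmpsmormos
  rot[11] = nmon$rmpsmormosn
  rot[12] = mon$rmpsmormosnn
  rot[13] = on$rmpsmormosnnm
  rot[14] = n$rmpsmormosnnmo
  rot[15] = $rmpsmormosnnmon
Sorted (with $ < everything):
  sorted[0] = $rmpsmormosnnmon
  sorted[1] = mon$rmpsmormosnn
  sorted[2] = mormosnnmon$rmps
  sorted[3] = mosnnmon$rmpsmor
  sorted[4] = mpsmormosnnmon$r
  sorted[5] = n$rmpsmormosnnmo
  sorted[6] = nmon$rmpsmormosn
  sorted[7] = nnmon$rmpsmormos
  sorted[8] = on$rmpsmormosnnm
  sorted[9] = ormosnnmon$rmpsm
  sorted[10] = osnnmon$rmpsmorm
  sorted[11] = psmormosnnmon$rm
  sorted[12] = rmosnnmon$rmpsmo
  sorted[13] = rmpsmormosnnmon$
  sorted[14] = smormosnnmon$rmp
  sorted[15] = snnmon$rmpsmormo
sorted[14] = smormosnnmon$rmp

Answer: smormosnnmon$rmp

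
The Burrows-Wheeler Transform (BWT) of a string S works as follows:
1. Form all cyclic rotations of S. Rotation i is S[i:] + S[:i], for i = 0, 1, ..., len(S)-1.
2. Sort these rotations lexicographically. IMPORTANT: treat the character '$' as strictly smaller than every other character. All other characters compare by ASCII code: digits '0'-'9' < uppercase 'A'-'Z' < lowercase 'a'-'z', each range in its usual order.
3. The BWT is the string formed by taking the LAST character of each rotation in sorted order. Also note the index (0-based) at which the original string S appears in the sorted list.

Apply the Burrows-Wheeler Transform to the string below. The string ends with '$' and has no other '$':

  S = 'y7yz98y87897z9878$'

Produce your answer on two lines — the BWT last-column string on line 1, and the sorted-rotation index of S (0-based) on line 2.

Answer: 888y979y798zz$877y
13

Derivation:
All 18 rotations (rotation i = S[i:]+S[:i]):
  rot[0] = y7yz98y87897z9878$
  rot[1] = 7yz98y87897z9878$y
  rot[2] = yz98y87897z9878$y7
  rot[3] = z98y87897z9878$y7y
  rot[4] = 98y87897z9878$y7yz
  rot[5] = 8y87897z9878$y7yz9
  rot[6] = y87897z9878$y7yz98
  rot[7] = 87897z9878$y7yz98y
  rot[8] = 7897z9878$y7yz98y8
  rot[9] = 897z9878$y7yz98y87
  rot[10] = 97z9878$y7yz98y878
  rot[11] = 7z9878$y7yz98y8789
  rot[12] = z9878$y7yz98y87897
  rot[13] = 9878$y7yz98y87897z
  rot[14] = 878$y7yz98y87897z9
  rot[15] = 78$y7yz98y87897z98
  rot[16] = 8$y7yz98y87897z987
  rot[17] = $y7yz98y87897z9878
Sorted (with $ < everything):
  sorted[0] = $y7yz98y87897z9878  (last char: '8')
  sorted[1] = 78$y7yz98y87897z98  (last char: '8')
  sorted[2] = 7897z9878$y7yz98y8  (last char: '8')
  sorted[3] = 7yz98y87897z9878$y  (last char: 'y')
  sorted[4] = 7z9878$y7yz98y8789  (last char: '9')
  sorted[5] = 8$y7yz98y87897z987  (last char: '7')
  sorted[6] = 878$y7yz98y87897z9  (last char: '9')
  sorted[7] = 87897z9878$y7yz98y  (last char: 'y')
  sorted[8] = 897z9878$y7yz98y87  (last char: '7')
  sorted[9] = 8y87897z9878$y7yz9  (last char: '9')
  sorted[10] = 97z9878$y7yz98y878  (last char: '8')
  sorted[11] = 9878$y7yz98y87897z  (last char: 'z')
  sorted[12] = 98y87897z9878$y7yz  (last char: 'z')
  sorted[13] = y7yz98y87897z9878$  (last char: '$')
  sorted[14] = y87897z9878$y7yz98  (last char: '8')
  sorted[15] = yz98y87897z9878$y7  (last char: '7')
  sorted[16] = z9878$y7yz98y87897  (last char: '7')
  sorted[17] = z98y87897z9878$y7y  (last char: 'y')
Last column: 888y979y798zz$877y
Original string S is at sorted index 13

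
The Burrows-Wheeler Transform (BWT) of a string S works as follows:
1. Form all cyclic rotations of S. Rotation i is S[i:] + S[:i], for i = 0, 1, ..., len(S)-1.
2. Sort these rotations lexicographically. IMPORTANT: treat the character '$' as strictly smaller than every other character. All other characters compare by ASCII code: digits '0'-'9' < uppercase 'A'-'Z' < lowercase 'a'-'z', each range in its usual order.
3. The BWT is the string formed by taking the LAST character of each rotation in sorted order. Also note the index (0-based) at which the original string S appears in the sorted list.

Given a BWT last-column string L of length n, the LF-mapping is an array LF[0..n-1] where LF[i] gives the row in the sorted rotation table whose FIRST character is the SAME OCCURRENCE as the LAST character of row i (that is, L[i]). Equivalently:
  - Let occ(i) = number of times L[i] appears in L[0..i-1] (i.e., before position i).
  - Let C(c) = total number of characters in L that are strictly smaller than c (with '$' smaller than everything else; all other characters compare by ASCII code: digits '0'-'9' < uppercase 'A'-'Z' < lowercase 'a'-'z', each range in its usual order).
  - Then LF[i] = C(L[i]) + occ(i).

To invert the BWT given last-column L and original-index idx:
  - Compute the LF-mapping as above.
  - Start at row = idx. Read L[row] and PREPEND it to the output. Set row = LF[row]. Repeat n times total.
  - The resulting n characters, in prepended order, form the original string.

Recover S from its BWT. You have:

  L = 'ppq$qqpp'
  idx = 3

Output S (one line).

Answer: pqpqqpp$

Derivation:
LF mapping: 1 2 5 0 6 7 3 4
Walk LF starting at row 3, prepending L[row]:
  step 1: row=3, L[3]='$', prepend. Next row=LF[3]=0
  step 2: row=0, L[0]='p', prepend. Next row=LF[0]=1
  step 3: row=1, L[1]='p', prepend. Next row=LF[1]=2
  step 4: row=2, L[2]='q', prepend. Next row=LF[2]=5
  step 5: row=5, L[5]='q', prepend. Next row=LF[5]=7
  step 6: row=7, L[7]='p', prepend. Next row=LF[7]=4
  step 7: row=4, L[4]='q', prepend. Next row=LF[4]=6
  step 8: row=6, L[6]='p', prepend. Next row=LF[6]=3
Reversed output: pqpqqpp$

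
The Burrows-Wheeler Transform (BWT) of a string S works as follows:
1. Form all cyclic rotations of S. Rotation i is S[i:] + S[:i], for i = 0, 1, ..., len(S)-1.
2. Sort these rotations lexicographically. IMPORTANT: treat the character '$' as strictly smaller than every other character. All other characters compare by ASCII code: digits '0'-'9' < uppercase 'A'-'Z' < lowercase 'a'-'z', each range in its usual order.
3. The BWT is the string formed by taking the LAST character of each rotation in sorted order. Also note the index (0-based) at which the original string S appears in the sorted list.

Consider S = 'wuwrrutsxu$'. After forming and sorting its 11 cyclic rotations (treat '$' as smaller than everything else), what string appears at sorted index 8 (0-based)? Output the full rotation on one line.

Answer: wrrutsxu$wu

Derivation:
All 11 rotations (rotation i = S[i:]+S[:i]):
  rot[0] = wuwrrutsxu$
  rot[1] = uwrrutsxu$w
  rot[2] = wrrutsxu$wu
  rot[3] = rrutsxu$wuw
  rot[4] = rutsxu$wuwr
  rot[5] = utsxu$wuwrr
  rot[6] = tsxu$wuwrru
  rot[7] = sxu$wuwrrut
  rot[8] = xu$wuwrruts
  rot[9] = u$wuwrrutsx
  rot[10] = $wuwrrutsxu
Sorted (with $ < everything):
  sorted[0] = $wuwrrutsxu
  sorted[1] = rrutsxu$wuw
  sorted[2] = rutsxu$wuwr
  sorted[3] = sxu$wuwrrut
  sorted[4] = tsxu$wuwrru
  sorted[5] = u$wuwrrutsx
  sorted[6] = utsxu$wuwrr
  sorted[7] = uwrrutsxu$w
  sorted[8] = wrrutsxu$wu
  sorted[9] = wuwrrutsxu$
  sorted[10] = xu$wuwrruts
sorted[8] = wrrutsxu$wu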